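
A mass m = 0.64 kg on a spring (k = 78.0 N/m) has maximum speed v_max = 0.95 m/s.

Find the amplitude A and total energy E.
½mv²_max = ½kA² → A = v_max√(m/k) = 0.95×√(0.64/78.0) = 0.08605 m = 8.605 cm
E = ½mv²_max = ½×0.64×0.95² = 0.2888 J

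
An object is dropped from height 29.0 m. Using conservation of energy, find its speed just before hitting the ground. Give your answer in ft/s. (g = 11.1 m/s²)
mgh = ½mv² → v = √(2gh) = √(2×11.1×29) = 25.37 m/s = 83.25 ft/s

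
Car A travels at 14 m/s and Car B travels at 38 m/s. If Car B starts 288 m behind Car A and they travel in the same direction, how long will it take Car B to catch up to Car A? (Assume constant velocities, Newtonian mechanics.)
Relative speed: v_rel = 38 - 14 = 24 m/s
Time to catch: t = d₀/v_rel = 288/24 = 12.0 s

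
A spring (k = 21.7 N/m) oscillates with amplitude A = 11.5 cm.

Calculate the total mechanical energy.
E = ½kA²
E = ½kA² = ½×21.7×(0.115)² = 0.1435 J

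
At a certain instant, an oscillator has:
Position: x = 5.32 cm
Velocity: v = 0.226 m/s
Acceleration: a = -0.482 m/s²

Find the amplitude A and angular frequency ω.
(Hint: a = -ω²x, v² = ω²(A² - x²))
a = −ω²x → ω = √(|a|/x) = √(0.482/0.0532) = 3.01 rad/s
v² = ω²(A² − x²) → A = √(x² + v²/ω²) = √(0.0532² + 0.226²/3.01²) = 0.09202 m = 9.202 cm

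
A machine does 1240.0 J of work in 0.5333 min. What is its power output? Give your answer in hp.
P = W/t = 1240 J / 32 s = 38.75 W = 0.05197 hp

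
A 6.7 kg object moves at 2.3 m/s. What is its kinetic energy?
KE = ½mv² = ½×6.7×2.3² = 17.7215 J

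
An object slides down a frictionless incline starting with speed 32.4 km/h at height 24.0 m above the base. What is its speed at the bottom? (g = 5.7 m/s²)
½mv₀² + mgh = ½mv² → v = √(v₀² + 2gh) = √(9² + 2×5.7×24) = 18.83 m/s = 67.79 km/h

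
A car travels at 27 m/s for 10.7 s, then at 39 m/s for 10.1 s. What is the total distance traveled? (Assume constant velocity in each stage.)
d₁ = v₁t₁ = 27 × 10.7 = 288.9 m
d₂ = v₂t₂ = 39 × 10.1 = 393.9 m
d_total = 288.9 + 393.9 = 682.8 m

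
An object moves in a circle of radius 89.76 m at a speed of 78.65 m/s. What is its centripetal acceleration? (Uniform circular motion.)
a_c = v²/r = 78.65²/89.76 = 6185.82/89.76 = 68.92 m/s²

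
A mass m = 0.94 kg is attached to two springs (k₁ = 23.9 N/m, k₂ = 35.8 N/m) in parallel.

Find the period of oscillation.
k_eq = k₁+k₂ = 59.7 N/m
T = 2π√(m/k_eq) = 2π√(0.94/59.7) = 0.7884 s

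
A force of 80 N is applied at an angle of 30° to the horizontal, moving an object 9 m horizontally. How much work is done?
W = Fd cosθ = 80×9×cos(30°) = 623.54 J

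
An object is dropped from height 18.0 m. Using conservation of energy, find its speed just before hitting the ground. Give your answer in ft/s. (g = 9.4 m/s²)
mgh = ½mv² → v = √(2gh) = √(2×9.4×18) = 18.4 m/s = 60.35 ft/s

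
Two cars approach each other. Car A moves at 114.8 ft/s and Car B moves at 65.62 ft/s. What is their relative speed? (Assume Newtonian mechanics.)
v_rel = v_A + v_B = 114.8 + 65.62 = 180.4 ft/s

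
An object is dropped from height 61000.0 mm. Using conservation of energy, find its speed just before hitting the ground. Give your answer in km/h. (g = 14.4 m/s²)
mgh = ½mv² → v = √(2gh) = √(2×14.4×61) = 41.91 m/s = 150.9 km/h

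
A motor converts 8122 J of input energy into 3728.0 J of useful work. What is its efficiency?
η = W_out/W_in = 3728.0/8122 = 0.459 = 45.9%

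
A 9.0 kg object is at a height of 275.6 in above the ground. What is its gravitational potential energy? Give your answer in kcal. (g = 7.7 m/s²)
PE = mgh = 9 kg × 7.7 m/s² × 7 m = 485.1 J = 0.1159 kcal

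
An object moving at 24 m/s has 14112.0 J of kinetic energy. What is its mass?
KE = ½mv² → m = 2KE/v² = 2×14112.0/24² = 49.0 kg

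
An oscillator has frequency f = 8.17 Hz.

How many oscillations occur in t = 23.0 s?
n = f×t = 8.17×23.0 = 187.9 oscillations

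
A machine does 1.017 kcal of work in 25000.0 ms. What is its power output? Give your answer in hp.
P = W/t = 4255 J / 25 s = 170.2 W = 0.2282 hp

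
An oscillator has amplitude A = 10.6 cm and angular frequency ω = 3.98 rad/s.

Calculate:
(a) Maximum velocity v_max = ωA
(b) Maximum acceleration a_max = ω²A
v_max = ωA = 3.98×0.106 = 0.4219 m/s
a_max = ω²A = 3.98²×0.106 = 1.679 m/s²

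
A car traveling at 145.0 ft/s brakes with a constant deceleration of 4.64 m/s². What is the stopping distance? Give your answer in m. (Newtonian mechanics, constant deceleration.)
d = v₀² / (2a) (with unit conversion) = 210.5 m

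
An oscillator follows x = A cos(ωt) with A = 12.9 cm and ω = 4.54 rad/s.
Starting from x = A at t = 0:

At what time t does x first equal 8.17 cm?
cos(ωt) = x/A = 8.17/12.9 = 0.6333
ωt = arccos(0.6333) = 0.8849 rad
t = 0.8849/4.54 = 0.1949 s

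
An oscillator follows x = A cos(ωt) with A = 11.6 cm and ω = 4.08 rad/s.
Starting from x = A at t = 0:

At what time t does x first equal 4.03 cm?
cos(ωt) = x/A = 4.03/11.6 = 0.3474
ωt = arccos(0.3474) = 1.216 rad
t = 1.216/4.08 = 0.298 s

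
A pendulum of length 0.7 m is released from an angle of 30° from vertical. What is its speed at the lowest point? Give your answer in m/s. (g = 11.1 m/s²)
h = L(1 − cosθ) = 0.7×(1 − cos30°) = 0.09378 m
v = √(2gh) = √(2×11.1×0.09378) = 1.443 m/s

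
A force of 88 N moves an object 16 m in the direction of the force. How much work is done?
W = Fd = 88×16 = 1408.0 J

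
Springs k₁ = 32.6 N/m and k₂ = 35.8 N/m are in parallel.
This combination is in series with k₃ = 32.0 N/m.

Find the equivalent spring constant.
k₁₂ = k₁ + k₂ = 68.4 N/m (parallel)
1/k_eq = 1/k₁₂ + 1/k₃ → k_eq = 21.8 N/m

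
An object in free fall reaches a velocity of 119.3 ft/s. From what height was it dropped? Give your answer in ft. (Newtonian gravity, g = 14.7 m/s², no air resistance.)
h = v²/(2g) (with unit conversion) = 147.6 ft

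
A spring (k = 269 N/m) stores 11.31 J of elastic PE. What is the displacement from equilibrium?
PE = ½kx² → x = √(2PE/k) = √(2×11.31/269) = 0.29 m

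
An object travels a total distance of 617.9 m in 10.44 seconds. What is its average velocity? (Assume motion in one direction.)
v_avg = Δd / Δt = 617.9 / 10.44 = 59.19 m/s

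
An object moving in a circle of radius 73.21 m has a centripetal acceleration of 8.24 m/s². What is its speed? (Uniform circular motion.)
v = √(a_c × r) = √(8.24 × 73.21) = 24.56 m/s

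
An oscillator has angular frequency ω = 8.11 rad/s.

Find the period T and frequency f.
T = 2π/ω = 2π/8.11 = 0.7747 s; f = ω/2π = 1.291 Hz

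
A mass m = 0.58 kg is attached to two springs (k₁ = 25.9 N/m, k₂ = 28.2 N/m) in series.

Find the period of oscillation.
k_eq = k₁k₂/(k₁+k₂) = 13.5 N/m
T = 2π√(m/k_eq) = 2π√(0.58/13.5) = 1.302 s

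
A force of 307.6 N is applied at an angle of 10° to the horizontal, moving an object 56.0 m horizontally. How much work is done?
W = Fd cosθ = 307.6×56.0×cos(10°) = 16964.0 J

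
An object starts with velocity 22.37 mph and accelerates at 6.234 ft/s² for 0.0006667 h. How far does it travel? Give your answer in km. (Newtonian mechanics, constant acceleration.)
d = v₀t + ½at² (with unit conversion) = 0.02947 km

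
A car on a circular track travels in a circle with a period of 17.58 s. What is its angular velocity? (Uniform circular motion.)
ω = 2π/T = 2π/17.58 = 0.3574 rad/s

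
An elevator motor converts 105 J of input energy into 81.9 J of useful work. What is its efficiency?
η = W_out/W_in = 81.9/105 = 0.78 = 78.0%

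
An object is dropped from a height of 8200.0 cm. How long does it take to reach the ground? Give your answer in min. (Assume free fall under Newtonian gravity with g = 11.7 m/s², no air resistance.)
t = √(2h/g) (with unit conversion) = 0.0624 min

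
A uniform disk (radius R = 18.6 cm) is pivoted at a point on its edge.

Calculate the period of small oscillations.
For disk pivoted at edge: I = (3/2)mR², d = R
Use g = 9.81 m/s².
I/m = (3/2)R² = 0.05189 m²; d = R = 0.186 m
T = 2π√((3/2)R²/(gR)) = 2π√(3R/(2g)) = 1.06 s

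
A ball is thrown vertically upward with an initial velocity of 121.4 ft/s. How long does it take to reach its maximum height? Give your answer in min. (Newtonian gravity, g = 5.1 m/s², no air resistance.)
t_up = v₀/g (with unit conversion) = 0.1209 min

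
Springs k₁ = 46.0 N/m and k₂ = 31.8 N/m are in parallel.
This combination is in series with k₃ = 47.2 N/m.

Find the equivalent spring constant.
k₁₂ = k₁ + k₂ = 77.8 N/m (parallel)
1/k_eq = 1/k₁₂ + 1/k₃ → k_eq = 29.38 N/m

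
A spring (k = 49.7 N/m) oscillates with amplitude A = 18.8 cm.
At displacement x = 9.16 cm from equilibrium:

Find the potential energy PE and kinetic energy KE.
E_total = ½kA² = ½×49.7×(0.188)² = 0.8783 J
PE = ½kx² = ½×49.7×(0.0916)² = 0.2085 J
KE = E_total − PE = 0.6698 J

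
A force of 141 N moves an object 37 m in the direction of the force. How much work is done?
W = Fd = 141×37 = 5217.0 J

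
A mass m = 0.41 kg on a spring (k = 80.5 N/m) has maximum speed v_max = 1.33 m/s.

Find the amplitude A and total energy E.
½mv²_max = ½kA² → A = v_max√(m/k) = 1.33×√(0.41/80.5) = 0.09492 m = 9.492 cm
E = ½mv²_max = ½×0.41×1.33² = 0.3626 J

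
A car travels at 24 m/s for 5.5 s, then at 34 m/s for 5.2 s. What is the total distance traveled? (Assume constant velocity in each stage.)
d₁ = v₁t₁ = 24 × 5.5 = 132 m
d₂ = v₂t₂ = 34 × 5.2 = 176.8 m
d_total = 132 + 176.8 = 308.8 m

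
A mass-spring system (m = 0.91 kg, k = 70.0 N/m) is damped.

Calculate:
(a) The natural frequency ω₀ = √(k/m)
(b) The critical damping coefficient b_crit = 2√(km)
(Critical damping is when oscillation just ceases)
ω₀ = √(k/m) = √(70.0/0.91) = 8.771 rad/s
b_crit = 2√(km) = 2√(70.0×0.91) = 15.96 kg/s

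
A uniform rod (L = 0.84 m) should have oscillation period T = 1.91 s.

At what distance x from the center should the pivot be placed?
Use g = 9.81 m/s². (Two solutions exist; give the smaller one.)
T = 2π√((L²/12 + x²)/(gx)). Let c = T²g/(4π²) = 0.9065.
x² − cx + L²/12 = 0 → x = (c − √(c² − L²/3))/2 = 0.07032 m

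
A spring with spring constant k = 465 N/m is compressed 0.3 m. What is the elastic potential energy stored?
PE = ½kx² = ½×465×0.3² = 20.93 J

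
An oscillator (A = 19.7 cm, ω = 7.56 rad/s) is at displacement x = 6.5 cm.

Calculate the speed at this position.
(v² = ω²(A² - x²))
v = ω√(A² − x²) = 7.56×√(0.197² − 0.065²) = 1.406 m/s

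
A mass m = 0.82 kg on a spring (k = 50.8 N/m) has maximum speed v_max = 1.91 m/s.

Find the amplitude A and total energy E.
½mv²_max = ½kA² → A = v_max√(m/k) = 1.91×√(0.82/50.8) = 0.2427 m = 24.27 cm
E = ½mv²_max = ½×0.82×1.91² = 1.496 J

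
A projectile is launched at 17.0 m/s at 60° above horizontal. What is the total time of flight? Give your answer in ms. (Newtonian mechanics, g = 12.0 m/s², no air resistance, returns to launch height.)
T = 2v₀sin(θ)/g (with unit conversion) = 2454.0 ms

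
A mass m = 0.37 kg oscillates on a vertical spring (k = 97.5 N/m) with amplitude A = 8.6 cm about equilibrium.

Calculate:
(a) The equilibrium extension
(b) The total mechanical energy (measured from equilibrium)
x_eq = mg/k = 0.37×9.81/97.5 = 0.03723 m = 3.723 cm
E = ½kA² = ½×97.5×(0.086)² = 0.3606 J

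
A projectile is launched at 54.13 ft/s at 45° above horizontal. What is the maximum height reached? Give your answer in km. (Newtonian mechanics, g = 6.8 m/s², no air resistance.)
H = v₀²sin²(θ)/(2g) (with unit conversion) = 0.01001 km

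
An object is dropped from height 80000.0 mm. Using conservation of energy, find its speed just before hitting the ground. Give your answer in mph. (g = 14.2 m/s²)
mgh = ½mv² → v = √(2gh) = √(2×14.2×80) = 47.67 m/s = 106.6 mph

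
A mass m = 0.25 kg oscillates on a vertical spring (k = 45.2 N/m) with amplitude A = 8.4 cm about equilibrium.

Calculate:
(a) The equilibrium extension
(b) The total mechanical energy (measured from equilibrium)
x_eq = mg/k = 0.25×9.81/45.2 = 0.05426 m = 5.426 cm
E = ½kA² = ½×45.2×(0.084)² = 0.1595 J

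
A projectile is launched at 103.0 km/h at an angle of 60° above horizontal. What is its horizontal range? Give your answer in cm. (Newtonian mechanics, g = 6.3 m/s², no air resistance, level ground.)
R = v₀² sin(2θ) / g (with unit conversion) = 11250.0 cm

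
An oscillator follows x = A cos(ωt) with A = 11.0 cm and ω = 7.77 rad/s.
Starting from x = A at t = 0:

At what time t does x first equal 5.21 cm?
cos(ωt) = x/A = 5.21/11.0 = 0.4736
ωt = arccos(0.4736) = 1.077 rad
t = 1.077/7.77 = 0.1387 s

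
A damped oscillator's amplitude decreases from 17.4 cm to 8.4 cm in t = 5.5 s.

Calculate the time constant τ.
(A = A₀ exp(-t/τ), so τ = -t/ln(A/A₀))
A/A₀ = 8.4/17.4 = 0.4828; ln(A/A₀) = -0.7282
τ = −t/ln(A/A₀) = −5.5/-0.7282 = 7.552 s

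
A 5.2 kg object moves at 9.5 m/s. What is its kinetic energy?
KE = ½mv² = ½×5.2×9.5² = 234.65 J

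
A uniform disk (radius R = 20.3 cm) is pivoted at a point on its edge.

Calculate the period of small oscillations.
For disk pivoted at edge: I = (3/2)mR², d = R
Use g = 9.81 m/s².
I/m = (3/2)R² = 0.06181 m²; d = R = 0.203 m
T = 2π√((3/2)R²/(gR)) = 2π√(3R/(2g)) = 1.107 s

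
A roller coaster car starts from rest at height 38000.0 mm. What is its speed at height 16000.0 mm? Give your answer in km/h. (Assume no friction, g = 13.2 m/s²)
mgh₁ = ½mv₂² + mgh₂ → v₂ = √(2g(h₁−h₂)) = √(2×13.2×(38−16)) = 24.1 m/s = 86.76 km/h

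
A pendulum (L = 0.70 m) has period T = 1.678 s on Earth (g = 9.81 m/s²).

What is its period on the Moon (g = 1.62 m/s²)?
T = 2π√(L/g), so T_moon/T_earth = √(g_earth/g_moon)
T_moon = 2π√(0.7/1.62) = 4.13 s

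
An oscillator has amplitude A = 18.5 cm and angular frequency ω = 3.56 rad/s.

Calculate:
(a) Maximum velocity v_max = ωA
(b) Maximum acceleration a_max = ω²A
v_max = ωA = 3.56×0.185 = 0.6586 m/s
a_max = ω²A = 3.56²×0.185 = 2.345 m/s²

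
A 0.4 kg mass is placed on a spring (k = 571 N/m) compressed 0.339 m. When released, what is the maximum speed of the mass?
½kx² = ½mv² → v = x√(k/m) = 0.339×√(571/0.4) = 12.81 m/s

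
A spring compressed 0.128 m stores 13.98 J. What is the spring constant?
PE = ½kx² → k = 2PE/x² = 2×13.98/0.128² = 1707.0 N/m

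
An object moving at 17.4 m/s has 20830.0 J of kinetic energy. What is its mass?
KE = ½mv² → m = 2KE/v² = 2×20830.0/17.4² = 137.6 kg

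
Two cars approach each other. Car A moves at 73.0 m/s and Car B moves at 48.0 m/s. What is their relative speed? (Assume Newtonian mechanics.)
v_rel = v_A + v_B = 73.0 + 48.0 = 121.0 m/s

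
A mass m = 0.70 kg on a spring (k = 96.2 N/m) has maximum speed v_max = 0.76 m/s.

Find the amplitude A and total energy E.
½mv²_max = ½kA² → A = v_max√(m/k) = 0.76×√(0.7/96.2) = 0.06483 m = 6.483 cm
E = ½mv²_max = ½×0.7×0.76² = 0.2022 J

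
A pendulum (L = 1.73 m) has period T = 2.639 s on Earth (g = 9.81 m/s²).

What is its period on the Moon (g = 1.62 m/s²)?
T = 2π√(L/g), so T_moon/T_earth = √(g_earth/g_moon)
T_moon = 2π√(1.73/1.62) = 6.493 s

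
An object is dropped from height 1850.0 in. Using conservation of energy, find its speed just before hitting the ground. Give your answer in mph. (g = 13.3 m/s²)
mgh = ½mv² → v = √(2gh) = √(2×13.3×46.99) = 35.35 m/s = 79.09 mph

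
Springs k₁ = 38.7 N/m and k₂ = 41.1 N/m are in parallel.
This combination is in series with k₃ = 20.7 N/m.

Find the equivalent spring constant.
k₁₂ = k₁ + k₂ = 79.8 N/m (parallel)
1/k_eq = 1/k₁₂ + 1/k₃ → k_eq = 16.44 N/m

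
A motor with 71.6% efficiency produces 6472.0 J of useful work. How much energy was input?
W_in = W_out/η = 6472.0/0.716 = 9039.1 J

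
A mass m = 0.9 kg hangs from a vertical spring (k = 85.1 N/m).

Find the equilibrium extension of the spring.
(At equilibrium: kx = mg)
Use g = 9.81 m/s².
x_eq = mg/k = 0.9×9.81/85.1 = 0.1037 m = 10.37 cm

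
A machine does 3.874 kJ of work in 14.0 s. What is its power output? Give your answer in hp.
P = W/t = 3874 J / 14 s = 276.7 W = 0.3711 hp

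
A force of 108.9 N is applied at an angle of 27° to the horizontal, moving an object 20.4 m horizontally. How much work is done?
W = Fd cosθ = 108.9×20.4×cos(27°) = 1979.4 J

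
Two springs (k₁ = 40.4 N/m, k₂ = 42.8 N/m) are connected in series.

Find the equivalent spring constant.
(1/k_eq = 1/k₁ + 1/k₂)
1/k_eq = 1/40.4 + 1/42.8 = 0.048117; k_eq = 20.78 N/m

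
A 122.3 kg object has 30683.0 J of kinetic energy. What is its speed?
KE = ½mv² → v = √(2KE/m) = √(2×30683.0/122.3) = 22.4 m/s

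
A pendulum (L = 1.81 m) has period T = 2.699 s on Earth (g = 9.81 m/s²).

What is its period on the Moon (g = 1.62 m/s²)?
T = 2π√(L/g), so T_moon/T_earth = √(g_earth/g_moon)
T_moon = 2π√(1.81/1.62) = 6.641 s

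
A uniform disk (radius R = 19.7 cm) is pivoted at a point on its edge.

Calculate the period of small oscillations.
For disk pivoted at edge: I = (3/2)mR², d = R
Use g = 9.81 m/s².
I/m = (3/2)R² = 0.05821 m²; d = R = 0.197 m
T = 2π√((3/2)R²/(gR)) = 2π√(3R/(2g)) = 1.09 s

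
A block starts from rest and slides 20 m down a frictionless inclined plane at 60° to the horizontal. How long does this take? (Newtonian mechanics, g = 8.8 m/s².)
a = g sin(θ) = 8.8 × sin(60°) = 7.62 m/s²
t = √(2d/a) = √(2 × 20 / 7.62) = 2.29 s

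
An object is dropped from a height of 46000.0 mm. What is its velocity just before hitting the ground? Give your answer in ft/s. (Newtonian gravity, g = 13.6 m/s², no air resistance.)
v = √(2gh) (with unit conversion) = 116.1 ft/s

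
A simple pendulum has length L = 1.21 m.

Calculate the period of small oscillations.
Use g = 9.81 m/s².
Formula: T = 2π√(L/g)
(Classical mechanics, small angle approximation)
T = 2π√(L/g) = 2π√(1.21/9.81) = 2.207 s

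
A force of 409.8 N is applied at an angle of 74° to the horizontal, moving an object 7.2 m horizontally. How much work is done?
W = Fd cosθ = 409.8×7.2×cos(74°) = 813.28 J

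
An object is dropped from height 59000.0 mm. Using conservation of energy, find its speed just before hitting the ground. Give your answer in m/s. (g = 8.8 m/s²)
mgh = ½mv² → v = √(2gh) = √(2×8.8×59) = 32.22 m/s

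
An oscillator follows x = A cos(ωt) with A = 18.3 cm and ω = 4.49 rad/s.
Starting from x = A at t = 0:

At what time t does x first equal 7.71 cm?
cos(ωt) = x/A = 7.71/18.3 = 0.4213
ωt = arccos(0.4213) = 1.136 rad
t = 1.136/4.49 = 0.253 s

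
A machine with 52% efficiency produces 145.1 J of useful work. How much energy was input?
W_in = W_out/η = 145.1/0.52 = 279.04 J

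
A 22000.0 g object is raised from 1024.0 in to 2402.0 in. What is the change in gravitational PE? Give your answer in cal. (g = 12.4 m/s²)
ΔPE = mg(h₂ − h₁) = 22 kg × 12.4 m/s² × (61.01 − 26.01) m = 9548 J = 2282.0 cal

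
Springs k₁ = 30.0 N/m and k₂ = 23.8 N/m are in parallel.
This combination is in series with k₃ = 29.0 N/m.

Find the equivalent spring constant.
k₁₂ = k₁ + k₂ = 53.8 N/m (parallel)
1/k_eq = 1/k₁₂ + 1/k₃ → k_eq = 18.84 N/m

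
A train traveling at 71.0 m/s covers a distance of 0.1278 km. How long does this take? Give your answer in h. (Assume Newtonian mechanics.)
t = d/v (with unit conversion) = 0.0005 h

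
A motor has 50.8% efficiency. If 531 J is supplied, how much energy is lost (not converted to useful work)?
W_out = η × W_in = 0.508×531 = 269.75 J
W_lost = W_in − W_out = 531 − 269.75 = 261.25 J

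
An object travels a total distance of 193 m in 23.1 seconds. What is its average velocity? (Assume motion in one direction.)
v_avg = Δd / Δt = 193 / 23.1 = 8.35 m/s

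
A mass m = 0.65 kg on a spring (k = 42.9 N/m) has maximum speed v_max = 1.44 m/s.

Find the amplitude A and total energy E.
½mv²_max = ½kA² → A = v_max√(m/k) = 1.44×√(0.65/42.9) = 0.1773 m = 17.73 cm
E = ½mv²_max = ½×0.65×1.44² = 0.6739 J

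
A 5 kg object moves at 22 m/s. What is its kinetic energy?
KE = ½mv² = ½×5×22² = 1210.0 J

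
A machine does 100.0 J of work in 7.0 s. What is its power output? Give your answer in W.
P = W/t = 100 J / 7 s = 14.29 W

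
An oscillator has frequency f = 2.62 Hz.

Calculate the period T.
T = 1/f = 1/2.62 = 0.3817 s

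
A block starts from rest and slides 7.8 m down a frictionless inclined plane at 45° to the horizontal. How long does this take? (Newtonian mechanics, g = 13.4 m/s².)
a = g sin(θ) = 13.4 × sin(45°) = 9.48 m/s²
t = √(2d/a) = √(2 × 7.8 / 9.48) = 1.28 s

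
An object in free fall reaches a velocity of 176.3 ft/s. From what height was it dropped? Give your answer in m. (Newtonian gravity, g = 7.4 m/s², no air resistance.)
h = v²/(2g) (with unit conversion) = 195.1 m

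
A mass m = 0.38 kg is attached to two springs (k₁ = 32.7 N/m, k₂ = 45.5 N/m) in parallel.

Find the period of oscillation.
k_eq = k₁+k₂ = 78.2 N/m
T = 2π√(m/k_eq) = 2π√(0.38/78.2) = 0.438 s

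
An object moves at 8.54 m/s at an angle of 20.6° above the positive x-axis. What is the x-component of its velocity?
vₓ = v cos(θ) = 8.54 × cos(20.6°) = 7.99 m/s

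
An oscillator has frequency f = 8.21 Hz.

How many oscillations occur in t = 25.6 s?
n = f×t = 8.21×25.6 = 210.2 oscillations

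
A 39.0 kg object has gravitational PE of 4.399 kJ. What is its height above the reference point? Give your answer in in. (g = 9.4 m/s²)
PE = mgh → h = PE/(mg) = 4399 J / (39 kg × 9.4 m/s²) = 12 m = 472.4 in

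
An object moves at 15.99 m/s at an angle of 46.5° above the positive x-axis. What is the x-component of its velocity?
vₓ = v cos(θ) = 15.99 × cos(46.5°) = 11.01 m/s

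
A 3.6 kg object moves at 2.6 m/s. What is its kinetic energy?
KE = ½mv² = ½×3.6×2.6² = 12.168 J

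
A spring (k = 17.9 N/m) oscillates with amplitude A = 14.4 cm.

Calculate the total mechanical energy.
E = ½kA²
E = ½kA² = ½×17.9×(0.144)² = 0.1856 J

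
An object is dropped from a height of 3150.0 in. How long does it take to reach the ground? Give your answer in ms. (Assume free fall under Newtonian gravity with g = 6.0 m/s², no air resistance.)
t = √(2h/g) (with unit conversion) = 5164.0 ms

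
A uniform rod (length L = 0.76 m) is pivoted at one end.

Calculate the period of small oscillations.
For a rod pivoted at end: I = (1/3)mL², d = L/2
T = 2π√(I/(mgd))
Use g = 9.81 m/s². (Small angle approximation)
I/m = (1/3)L² = 0.1925 m²; d = L/2 = 0.38 m
T = 2π√(I/(mgd)) = 2π√(0.1925/(9.81×0.38)) = 1.428 s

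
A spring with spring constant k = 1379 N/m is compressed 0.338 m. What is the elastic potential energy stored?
PE = ½kx² = ½×1379×0.338² = 78.77 J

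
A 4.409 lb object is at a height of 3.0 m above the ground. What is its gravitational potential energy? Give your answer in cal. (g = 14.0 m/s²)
PE = mgh = 2 kg × 14.0 m/s² × 3 m = 84 J = 20.08 cal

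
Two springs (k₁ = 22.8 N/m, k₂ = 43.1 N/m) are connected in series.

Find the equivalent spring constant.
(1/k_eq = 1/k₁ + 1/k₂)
1/k_eq = 1/22.8 + 1/43.1 = 0.067062; k_eq = 14.91 N/m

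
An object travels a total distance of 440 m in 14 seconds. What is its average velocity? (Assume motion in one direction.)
v_avg = Δd / Δt = 440 / 14 = 31.43 m/s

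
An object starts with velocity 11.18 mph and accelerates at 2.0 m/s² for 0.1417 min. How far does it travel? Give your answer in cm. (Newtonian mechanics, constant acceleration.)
d = v₀t + ½at² (with unit conversion) = 11480.0 cm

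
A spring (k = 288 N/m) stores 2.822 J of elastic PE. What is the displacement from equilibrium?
PE = ½kx² → x = √(2PE/k) = √(2×2.822/288) = 0.14 m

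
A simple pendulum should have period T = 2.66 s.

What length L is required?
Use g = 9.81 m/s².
T = 2π√(L/g) → L = g(T/2π)² = 9.81×(2.66/2π)² = 1.758 m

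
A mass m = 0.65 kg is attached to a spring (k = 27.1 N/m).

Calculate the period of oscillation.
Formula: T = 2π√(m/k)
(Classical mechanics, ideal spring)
T = 2π√(m/k) = 2π√(0.65/27.1) = 0.9731 s; f = 1/T = 1.028 Hz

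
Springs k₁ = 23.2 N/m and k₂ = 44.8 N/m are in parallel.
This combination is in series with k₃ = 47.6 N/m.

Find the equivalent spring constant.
k₁₂ = k₁ + k₂ = 68 N/m (parallel)
1/k_eq = 1/k₁₂ + 1/k₃ → k_eq = 28 N/m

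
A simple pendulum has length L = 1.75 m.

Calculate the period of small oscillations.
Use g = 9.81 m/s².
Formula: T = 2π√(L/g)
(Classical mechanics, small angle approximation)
T = 2π√(L/g) = 2π√(1.75/9.81) = 2.654 s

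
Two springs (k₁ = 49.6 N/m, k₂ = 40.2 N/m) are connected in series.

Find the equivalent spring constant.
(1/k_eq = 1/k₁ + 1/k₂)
1/k_eq = 1/49.6 + 1/40.2 = 0.045037; k_eq = 22.2 N/m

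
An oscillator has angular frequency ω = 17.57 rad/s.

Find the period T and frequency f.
T = 2π/ω = 2π/17.57 = 0.3576 s; f = ω/2π = 2.796 Hz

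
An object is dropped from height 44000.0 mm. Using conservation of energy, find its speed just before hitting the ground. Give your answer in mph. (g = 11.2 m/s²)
mgh = ½mv² → v = √(2gh) = √(2×11.2×44) = 31.39 m/s = 70.23 mph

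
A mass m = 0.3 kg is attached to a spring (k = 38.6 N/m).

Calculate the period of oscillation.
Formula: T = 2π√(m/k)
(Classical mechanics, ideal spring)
T = 2π√(m/k) = 2π√(0.3/38.6) = 0.5539 s; f = 1/T = 1.805 Hz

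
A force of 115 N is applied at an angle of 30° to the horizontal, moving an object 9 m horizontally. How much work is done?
W = Fd cosθ = 115×9×cos(30°) = 896.34 J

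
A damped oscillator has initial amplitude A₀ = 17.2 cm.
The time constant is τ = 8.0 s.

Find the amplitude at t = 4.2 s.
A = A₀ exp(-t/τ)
A = A₀ exp(−t/τ) = 17.2×exp(−4.2/8.0) = 10.17 cm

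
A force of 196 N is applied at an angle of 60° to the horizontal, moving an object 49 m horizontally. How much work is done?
W = Fd cosθ = 196×49×cos(60°) = 4802.0 J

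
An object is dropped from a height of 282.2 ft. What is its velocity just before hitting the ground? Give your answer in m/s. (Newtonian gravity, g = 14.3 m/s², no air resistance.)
v = √(2gh) (with unit conversion) = 49.6 m/s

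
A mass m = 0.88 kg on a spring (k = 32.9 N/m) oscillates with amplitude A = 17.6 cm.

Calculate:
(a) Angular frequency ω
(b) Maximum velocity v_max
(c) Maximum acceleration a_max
ω = √(k/m) = √(32.9/0.88) = 6.114 rad/s
v_max = ωA = 6.114×0.176 = 1.076 m/s
a_max = ω²A = 6.114²×0.176 = 6.58 m/s²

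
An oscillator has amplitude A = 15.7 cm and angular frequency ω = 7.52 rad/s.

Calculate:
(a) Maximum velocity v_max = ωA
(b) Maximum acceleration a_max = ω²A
v_max = ωA = 7.52×0.157 = 1.181 m/s
a_max = ω²A = 7.52²×0.157 = 8.878 m/s²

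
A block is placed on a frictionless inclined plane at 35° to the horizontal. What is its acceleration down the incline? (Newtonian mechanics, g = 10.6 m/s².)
a = g sin(θ) = 10.6 × sin(35°) = 10.6 × 0.5736 = 6.08 m/s²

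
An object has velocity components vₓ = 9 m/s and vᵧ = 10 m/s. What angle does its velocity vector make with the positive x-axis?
θ = arctan(vᵧ/vₓ) = arctan(10/9) = 48.01°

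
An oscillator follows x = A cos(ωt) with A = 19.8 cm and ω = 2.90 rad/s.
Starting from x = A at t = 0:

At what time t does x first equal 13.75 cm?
cos(ωt) = x/A = 13.75/19.8 = 0.6944
ωt = arccos(0.6944) = 0.8031 rad
t = 0.8031/2.9 = 0.2769 s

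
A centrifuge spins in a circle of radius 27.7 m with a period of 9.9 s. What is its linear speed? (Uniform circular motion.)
v = 2πr/T = 2π×27.7/9.9 = 17.58 m/s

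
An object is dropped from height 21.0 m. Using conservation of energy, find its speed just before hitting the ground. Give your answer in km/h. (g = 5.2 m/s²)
mgh = ½mv² → v = √(2gh) = √(2×5.2×21) = 14.78 m/s = 53.2 km/h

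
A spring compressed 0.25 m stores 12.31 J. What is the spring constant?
PE = ½kx² → k = 2PE/x² = 2×12.31/0.25² = 393.9 N/m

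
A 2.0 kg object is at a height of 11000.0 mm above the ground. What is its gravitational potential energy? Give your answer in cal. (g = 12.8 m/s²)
PE = mgh = 2 kg × 12.8 m/s² × 11 m = 281.6 J = 67.3 cal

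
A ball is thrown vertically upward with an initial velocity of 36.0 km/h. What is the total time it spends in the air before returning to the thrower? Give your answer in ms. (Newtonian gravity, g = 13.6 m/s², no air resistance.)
t_total = 2v₀/g (with unit conversion) = 1471.0 ms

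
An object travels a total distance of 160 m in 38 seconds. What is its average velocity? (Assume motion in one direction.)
v_avg = Δd / Δt = 160 / 38 = 4.21 m/s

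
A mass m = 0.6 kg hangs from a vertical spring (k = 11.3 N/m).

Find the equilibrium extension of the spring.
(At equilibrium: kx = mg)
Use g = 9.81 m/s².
x_eq = mg/k = 0.6×9.81/11.3 = 0.5209 m = 52.09 cm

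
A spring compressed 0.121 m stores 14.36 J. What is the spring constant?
PE = ½kx² → k = 2PE/x² = 2×14.36/0.121² = 1962.0 N/m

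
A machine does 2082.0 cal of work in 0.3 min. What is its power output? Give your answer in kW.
P = W/t = 8711 J / 18 s = 483.9 W = 0.4839 kW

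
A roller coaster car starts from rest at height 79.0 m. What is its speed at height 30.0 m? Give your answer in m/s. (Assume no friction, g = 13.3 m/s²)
mgh₁ = ½mv₂² + mgh₂ → v₂ = √(2g(h₁−h₂)) = √(2×13.3×(79−30)) = 36.1 m/s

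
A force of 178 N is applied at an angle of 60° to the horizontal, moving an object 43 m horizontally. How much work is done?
W = Fd cosθ = 178×43×cos(60°) = 3827.0 J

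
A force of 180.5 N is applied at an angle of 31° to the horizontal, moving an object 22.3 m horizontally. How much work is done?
W = Fd cosθ = 180.5×22.3×cos(31°) = 3450.2 J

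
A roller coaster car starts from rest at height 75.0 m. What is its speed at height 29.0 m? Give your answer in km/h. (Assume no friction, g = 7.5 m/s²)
mgh₁ = ½mv₂² + mgh₂ → v₂ = √(2g(h₁−h₂)) = √(2×7.5×(75−29)) = 26.27 m/s = 94.56 km/h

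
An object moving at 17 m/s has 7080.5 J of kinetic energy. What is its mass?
KE = ½mv² → m = 2KE/v² = 2×7080.5/17² = 49.0 kg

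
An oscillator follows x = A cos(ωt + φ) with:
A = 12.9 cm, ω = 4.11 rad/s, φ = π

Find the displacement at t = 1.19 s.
x = A cos(ωt + φ) = 12.9×cos(4.11×1.19 + π) = -2.291 cm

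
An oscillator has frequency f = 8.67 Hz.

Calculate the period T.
T = 1/f = 1/8.67 = 0.1153 s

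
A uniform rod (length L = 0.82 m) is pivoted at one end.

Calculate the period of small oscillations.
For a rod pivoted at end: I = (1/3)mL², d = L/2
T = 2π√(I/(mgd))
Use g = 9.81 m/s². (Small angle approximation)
I/m = (1/3)L² = 0.2241 m²; d = L/2 = 0.41 m
T = 2π√(I/(mgd)) = 2π√(0.2241/(9.81×0.41)) = 1.483 s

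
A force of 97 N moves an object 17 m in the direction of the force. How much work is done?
W = Fd = 97×17 = 1649.0 J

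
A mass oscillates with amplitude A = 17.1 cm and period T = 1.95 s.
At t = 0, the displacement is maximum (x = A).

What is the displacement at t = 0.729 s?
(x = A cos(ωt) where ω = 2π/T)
ω = 2π/T = 2π/1.95 = 3.222 rad/s
x = A cos(ωt) = 17.1×cos(3.222×0.729) = -12 cm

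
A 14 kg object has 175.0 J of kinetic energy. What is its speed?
KE = ½mv² → v = √(2KE/m) = √(2×175.0/14) = 5.0 m/s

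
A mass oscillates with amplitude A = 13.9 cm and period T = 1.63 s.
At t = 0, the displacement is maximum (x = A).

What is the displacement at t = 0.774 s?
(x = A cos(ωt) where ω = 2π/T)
ω = 2π/T = 2π/1.63 = 3.855 rad/s
x = A cos(ωt) = 13.9×cos(3.855×0.774) = -13.73 cm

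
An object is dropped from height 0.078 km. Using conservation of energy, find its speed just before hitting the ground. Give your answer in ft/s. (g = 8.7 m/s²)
mgh = ½mv² → v = √(2gh) = √(2×8.7×78) = 36.84 m/s = 120.9 ft/s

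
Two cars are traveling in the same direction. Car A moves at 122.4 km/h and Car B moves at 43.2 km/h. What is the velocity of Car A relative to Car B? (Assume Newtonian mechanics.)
v_rel = v_A - v_B = 122.4 - 43.2 = 79.2 km/h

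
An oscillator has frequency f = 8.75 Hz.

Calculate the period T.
T = 1/f = 1/8.75 = 0.1143 s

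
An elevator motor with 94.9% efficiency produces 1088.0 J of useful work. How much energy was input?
W_in = W_out/η = 1088.0/0.949 = 1146.5 J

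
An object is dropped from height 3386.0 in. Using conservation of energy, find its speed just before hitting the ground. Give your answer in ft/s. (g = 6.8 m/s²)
mgh = ½mv² → v = √(2gh) = √(2×6.8×86) = 34.2 m/s = 112.2 ft/s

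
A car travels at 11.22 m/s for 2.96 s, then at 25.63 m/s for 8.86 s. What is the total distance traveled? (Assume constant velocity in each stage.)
d₁ = v₁t₁ = 11.22 × 2.96 = 33.2112 m
d₂ = v₂t₂ = 25.63 × 8.86 = 227.082 m
d_total = 33.2112 + 227.082 = 260.29 m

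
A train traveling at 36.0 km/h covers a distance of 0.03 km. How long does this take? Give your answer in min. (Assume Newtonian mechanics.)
t = d/v (with unit conversion) = 0.05 min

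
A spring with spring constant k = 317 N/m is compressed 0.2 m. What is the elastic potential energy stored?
PE = ½kx² = ½×317×0.2² = 6.34 J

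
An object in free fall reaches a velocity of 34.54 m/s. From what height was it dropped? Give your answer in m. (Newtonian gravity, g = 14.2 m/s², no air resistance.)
h = v²/(2g) = 42.01 m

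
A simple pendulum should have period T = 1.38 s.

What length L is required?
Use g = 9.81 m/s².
T = 2π√(L/g) → L = g(T/2π)² = 9.81×(1.38/2π)² = 0.4732 m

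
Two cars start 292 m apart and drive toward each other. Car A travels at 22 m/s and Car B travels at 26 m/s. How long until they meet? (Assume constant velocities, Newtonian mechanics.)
Combined speed: v_combined = 22 + 26 = 48 m/s
Time to meet: t = d/48 = 292/48 = 6.08 s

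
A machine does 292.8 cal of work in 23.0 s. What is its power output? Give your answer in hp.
P = W/t = 1225 J / 23 s = 53.26 W = 0.07143 hp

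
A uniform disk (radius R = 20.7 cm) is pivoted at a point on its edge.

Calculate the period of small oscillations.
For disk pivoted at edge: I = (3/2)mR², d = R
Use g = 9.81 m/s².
I/m = (3/2)R² = 0.06427 m²; d = R = 0.207 m
T = 2π√((3/2)R²/(gR)) = 2π√(3R/(2g)) = 1.118 s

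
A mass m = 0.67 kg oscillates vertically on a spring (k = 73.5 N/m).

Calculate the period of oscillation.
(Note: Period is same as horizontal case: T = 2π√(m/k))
T = 2π√(m/k) = 2π√(0.67/73.5) = 0.5999 s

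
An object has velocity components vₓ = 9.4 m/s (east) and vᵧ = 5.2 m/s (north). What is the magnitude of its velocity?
|v| = √(vₓ² + vᵧ²) = √(9.4² + 5.2²) = √(115.4) = 10.74 m/s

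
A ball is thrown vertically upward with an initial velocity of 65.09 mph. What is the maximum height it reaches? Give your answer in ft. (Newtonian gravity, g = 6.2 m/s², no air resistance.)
h_max = v₀²/(2g) (with unit conversion) = 224.0 ft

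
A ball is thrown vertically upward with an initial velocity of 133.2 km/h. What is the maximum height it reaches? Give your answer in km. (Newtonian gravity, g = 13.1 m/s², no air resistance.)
h_max = v₀²/(2g) (with unit conversion) = 0.05225 km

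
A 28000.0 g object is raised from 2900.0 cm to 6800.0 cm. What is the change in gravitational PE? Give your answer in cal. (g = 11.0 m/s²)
ΔPE = mg(h₂ − h₁) = 28 kg × 11.0 m/s² × (68 − 29) m = 1.201e+04 J = 2871.0 cal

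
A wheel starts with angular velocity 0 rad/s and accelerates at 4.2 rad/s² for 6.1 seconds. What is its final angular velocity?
ω = ω₀ + αt = 0 + 4.2 × 6.1 = 25.62 rad/s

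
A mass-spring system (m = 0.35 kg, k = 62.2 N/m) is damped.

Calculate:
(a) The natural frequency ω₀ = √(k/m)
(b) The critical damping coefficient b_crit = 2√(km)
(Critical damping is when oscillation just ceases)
ω₀ = √(k/m) = √(62.2/0.35) = 13.33 rad/s
b_crit = 2√(km) = 2√(62.2×0.35) = 9.332 kg/s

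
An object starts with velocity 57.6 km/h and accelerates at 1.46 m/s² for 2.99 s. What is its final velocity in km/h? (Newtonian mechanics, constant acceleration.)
v = v₀ + at (with unit conversion) = 73.32 km/h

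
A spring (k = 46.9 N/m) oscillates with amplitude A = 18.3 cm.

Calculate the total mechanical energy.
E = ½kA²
E = ½kA² = ½×46.9×(0.183)² = 0.7853 J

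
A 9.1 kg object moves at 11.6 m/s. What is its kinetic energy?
KE = ½mv² = ½×9.1×11.6² = 612.248 J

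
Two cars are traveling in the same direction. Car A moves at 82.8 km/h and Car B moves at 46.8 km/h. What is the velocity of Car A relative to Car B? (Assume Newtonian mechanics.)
v_rel = v_A - v_B = 82.8 - 46.8 = 36.0 km/h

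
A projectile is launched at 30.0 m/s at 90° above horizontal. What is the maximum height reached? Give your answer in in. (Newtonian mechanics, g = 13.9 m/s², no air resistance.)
H = v₀²sin²(θ)/(2g) (with unit conversion) = 1275.0 in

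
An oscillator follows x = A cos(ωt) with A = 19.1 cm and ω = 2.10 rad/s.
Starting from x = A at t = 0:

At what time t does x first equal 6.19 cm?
cos(ωt) = x/A = 6.19/19.1 = 0.3241
ωt = arccos(0.3241) = 1.241 rad
t = 1.241/2.1 = 0.5908 s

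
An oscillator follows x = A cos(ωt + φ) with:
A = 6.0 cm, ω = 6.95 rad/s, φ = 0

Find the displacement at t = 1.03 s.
x = A cos(ωt + φ) = 6.0×cos(6.95×1.03 + 0) = 3.845 cm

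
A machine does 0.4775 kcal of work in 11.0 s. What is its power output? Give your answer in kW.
P = W/t = 1998 J / 11 s = 181.6 W = 0.1816 kW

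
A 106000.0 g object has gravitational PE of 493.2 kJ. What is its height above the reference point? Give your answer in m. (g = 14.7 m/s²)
PE = mgh → h = PE/(mg) = 4.932e+05 J / (106 kg × 14.7 m/s²) = 316.5 m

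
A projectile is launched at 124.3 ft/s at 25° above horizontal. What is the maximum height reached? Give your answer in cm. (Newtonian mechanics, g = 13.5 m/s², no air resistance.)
H = v₀²sin²(θ)/(2g) (with unit conversion) = 949.5 cm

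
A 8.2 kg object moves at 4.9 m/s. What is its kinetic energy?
KE = ½mv² = ½×8.2×4.9² = 98.441 J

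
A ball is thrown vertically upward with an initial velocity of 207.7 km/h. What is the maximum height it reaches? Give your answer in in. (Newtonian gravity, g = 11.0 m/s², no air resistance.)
h_max = v₀²/(2g) (with unit conversion) = 5957.0 in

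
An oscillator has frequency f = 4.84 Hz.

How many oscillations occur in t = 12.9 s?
n = f×t = 4.84×12.9 = 62.44 oscillations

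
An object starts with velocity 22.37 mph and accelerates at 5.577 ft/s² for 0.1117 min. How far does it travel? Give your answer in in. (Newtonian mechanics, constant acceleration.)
d = v₀t + ½at² (with unit conversion) = 4142.0 in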